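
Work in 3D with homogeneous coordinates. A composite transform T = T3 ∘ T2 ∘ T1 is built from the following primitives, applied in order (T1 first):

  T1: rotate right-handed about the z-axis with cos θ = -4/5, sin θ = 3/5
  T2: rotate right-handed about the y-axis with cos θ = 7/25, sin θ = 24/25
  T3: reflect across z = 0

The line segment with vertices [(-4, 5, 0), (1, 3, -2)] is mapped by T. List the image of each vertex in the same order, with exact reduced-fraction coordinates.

image vertices: (7/125, -32/5, 24/125), (-331/125, -9/5, -242/125)

T1 rotate right-handed about the z-axis with cos θ = -4/5, sin θ = 3/5: (-4, 5, 0) → (1/5, -32/5, 0); (1, 3, -2) → (-13/5, -9/5, -2)
T2 rotate right-handed about the y-axis with cos θ = 7/25, sin θ = 24/25: (1/5, -32/5, 0) → (7/125, -32/5, -24/125); (-13/5, -9/5, -2) → (-331/125, -9/5, 242/125)
T3 reflect across z = 0: (7/125, -32/5, -24/125) → (7/125, -32/5, 24/125); (-331/125, -9/5, 242/125) → (-331/125, -9/5, -242/125)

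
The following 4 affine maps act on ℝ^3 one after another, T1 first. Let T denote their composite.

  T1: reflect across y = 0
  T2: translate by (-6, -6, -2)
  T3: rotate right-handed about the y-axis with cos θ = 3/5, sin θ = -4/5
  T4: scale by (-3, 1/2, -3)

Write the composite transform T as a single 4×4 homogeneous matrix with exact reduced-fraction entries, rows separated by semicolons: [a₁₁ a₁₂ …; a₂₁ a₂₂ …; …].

T1 = [1 0 0 0; 0 -1 0 0; 0 0 1 0; 0 0 0 1]
T2·T1 = [1 0 0 -6; 0 -1 0 -6; 0 0 1 -2; 0 0 0 1]
T3·…·T1 = [3/5 0 -4/5 -2; 0 -1 0 -6; 4/5 0 3/5 -6; 0 0 0 1]
T4·…·T1 = [-9/5 0 12/5 6; 0 -1/2 0 -3; -12/5 0 -9/5 18; 0 0 0 1]

T = [-9/5 0 12/5 6; 0 -1/2 0 -3; -12/5 0 -9/5 18; 0 0 0 1]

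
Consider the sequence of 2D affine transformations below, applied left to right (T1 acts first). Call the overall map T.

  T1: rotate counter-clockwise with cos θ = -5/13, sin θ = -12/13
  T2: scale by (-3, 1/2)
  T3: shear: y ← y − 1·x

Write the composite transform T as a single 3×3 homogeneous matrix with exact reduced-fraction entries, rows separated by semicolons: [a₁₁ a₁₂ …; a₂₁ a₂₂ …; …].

T = [15/13 -36/13 0; -21/13 67/26 0; 0 0 1]

T1 = [-5/13 12/13 0; -12/13 -5/13 0; 0 0 1]
T2·T1 = [15/13 -36/13 0; -6/13 -5/26 0; 0 0 1]
T3·…·T1 = [15/13 -36/13 0; -21/13 67/26 0; 0 0 1]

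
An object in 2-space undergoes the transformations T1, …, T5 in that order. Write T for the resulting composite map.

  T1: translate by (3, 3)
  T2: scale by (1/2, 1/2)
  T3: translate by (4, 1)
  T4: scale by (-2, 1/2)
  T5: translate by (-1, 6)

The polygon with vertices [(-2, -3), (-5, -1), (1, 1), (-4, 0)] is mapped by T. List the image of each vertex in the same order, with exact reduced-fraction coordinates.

image vertices: (-10, 13/2), (-7, 7), (-13, 15/2), (-8, 29/4)

T1 translate by (3, 3): (-2, -3) → (1, 0); (-5, -1) → (-2, 2); (1, 1) → (4, 4); (-4, 0) → (-1, 3)
T2 scale by (1/2, 1/2): (1, 0) → (1/2, 0); (-2, 2) → (-1, 1); (4, 4) → (2, 2); (-1, 3) → (-1/2, 3/2)
T3 translate by (4, 1): (1/2, 0) → (9/2, 1); (-1, 1) → (3, 2); (2, 2) → (6, 3); (-1/2, 3/2) → (7/2, 5/2)
T4 scale by (-2, 1/2): (9/2, 1) → (-9, 1/2); (3, 2) → (-6, 1); (6, 3) → (-12, 3/2); (7/2, 5/2) → (-7, 5/4)
T5 translate by (-1, 6): (-9, 1/2) → (-10, 13/2); (-6, 1) → (-7, 7); (-12, 3/2) → (-13, 15/2); (-7, 5/4) → (-8, 29/4)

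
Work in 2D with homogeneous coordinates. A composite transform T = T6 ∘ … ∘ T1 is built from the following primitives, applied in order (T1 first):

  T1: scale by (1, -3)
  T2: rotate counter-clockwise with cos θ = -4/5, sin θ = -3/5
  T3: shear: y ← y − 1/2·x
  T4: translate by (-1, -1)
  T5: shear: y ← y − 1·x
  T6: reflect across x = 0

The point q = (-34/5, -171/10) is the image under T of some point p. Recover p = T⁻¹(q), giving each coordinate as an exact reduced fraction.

p = (-3, -3)

T1 = [1 0 0; 0 -3 0; 0 0 1]
T2·T1 = [-4/5 -9/5 0; -3/5 12/5 0; 0 0 1]
T3·…·T1 = [-4/5 -9/5 0; -1/5 33/10 0; 0 0 1]
T4·…·T1 = [-4/5 -9/5 -1; -1/5 33/10 -1; 0 0 1]
T5·…·T1 = [-4/5 -9/5 -1; 3/5 51/10 0; 0 0 1]
T6·…·T1 = [4/5 9/5 1; 3/5 51/10 0; 0 0 1]
det M = 3; M⁻¹ = [17/10 -3/5 -17/10; -1/5 4/15 1/5; 0 0 1]
M⁻¹ · (-34/5, -171/10)ᵀ = (-3, -3)ᵀ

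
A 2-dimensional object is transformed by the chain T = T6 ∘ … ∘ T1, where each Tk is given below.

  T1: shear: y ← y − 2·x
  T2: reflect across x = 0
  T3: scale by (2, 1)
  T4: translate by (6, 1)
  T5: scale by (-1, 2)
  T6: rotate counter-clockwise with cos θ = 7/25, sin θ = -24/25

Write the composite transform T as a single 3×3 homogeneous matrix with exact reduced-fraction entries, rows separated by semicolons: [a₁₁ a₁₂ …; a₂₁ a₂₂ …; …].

T = [-82/25 48/25 6/25; -76/25 14/25 158/25; 0 0 1]

T1 = [1 0 0; -2 1 0; 0 0 1]
T2·T1 = [-1 0 0; -2 1 0; 0 0 1]
T3·…·T1 = [-2 0 0; -2 1 0; 0 0 1]
T4·…·T1 = [-2 0 6; -2 1 1; 0 0 1]
T5·…·T1 = [2 0 -6; -4 2 2; 0 0 1]
T6·…·T1 = [-82/25 48/25 6/25; -76/25 14/25 158/25; 0 0 1]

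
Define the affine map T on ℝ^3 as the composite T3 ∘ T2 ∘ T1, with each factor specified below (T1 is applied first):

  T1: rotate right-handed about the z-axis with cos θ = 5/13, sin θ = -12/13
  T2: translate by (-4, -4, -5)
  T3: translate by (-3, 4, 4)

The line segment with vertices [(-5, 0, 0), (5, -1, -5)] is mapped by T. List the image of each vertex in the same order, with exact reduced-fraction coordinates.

image vertices: (-116/13, 60/13, -1), (-6, -5, -6)

T1 rotate right-handed about the z-axis with cos θ = 5/13, sin θ = -12/13: (-5, 0, 0) → (-25/13, 60/13, 0); (5, -1, -5) → (1, -5, -5)
T2 translate by (-4, -4, -5): (-25/13, 60/13, 0) → (-77/13, 8/13, -5); (1, -5, -5) → (-3, -9, -10)
T3 translate by (-3, 4, 4): (-77/13, 8/13, -5) → (-116/13, 60/13, -1); (-3, -9, -10) → (-6, -5, -6)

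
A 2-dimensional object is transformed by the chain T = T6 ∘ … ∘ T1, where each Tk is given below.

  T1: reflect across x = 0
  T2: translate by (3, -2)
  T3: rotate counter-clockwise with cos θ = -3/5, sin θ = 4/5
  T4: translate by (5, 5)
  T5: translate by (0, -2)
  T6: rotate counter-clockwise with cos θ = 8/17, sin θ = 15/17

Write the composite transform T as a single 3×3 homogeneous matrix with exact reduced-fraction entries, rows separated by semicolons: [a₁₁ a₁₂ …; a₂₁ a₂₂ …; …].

T = [84/85 13/85 -303/85; 13/85 -84/85 624/85; 0 0 1]

T1 = [-1 0 0; 0 1 0; 0 0 1]
T2·T1 = [-1 0 3; 0 1 -2; 0 0 1]
T3·…·T1 = [3/5 -4/5 -1/5; -4/5 -3/5 18/5; 0 0 1]
T4·…·T1 = [3/5 -4/5 24/5; -4/5 -3/5 43/5; 0 0 1]
T5·…·T1 = [3/5 -4/5 24/5; -4/5 -3/5 33/5; 0 0 1]
T6·…·T1 = [84/85 13/85 -303/85; 13/85 -84/85 624/85; 0 0 1]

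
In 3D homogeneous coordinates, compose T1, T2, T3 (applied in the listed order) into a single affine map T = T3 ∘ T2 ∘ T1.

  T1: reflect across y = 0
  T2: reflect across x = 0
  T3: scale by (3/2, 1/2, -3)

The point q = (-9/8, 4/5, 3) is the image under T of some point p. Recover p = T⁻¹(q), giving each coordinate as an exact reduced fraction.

T1 = [1 0 0 0; 0 -1 0 0; 0 0 1 0; 0 0 0 1]
T2·T1 = [-1 0 0 0; 0 -1 0 0; 0 0 1 0; 0 0 0 1]
T3·…·T1 = [-3/2 0 0 0; 0 -1/2 0 0; 0 0 -3 0; 0 0 0 1]
det M = -9/4; M⁻¹ = [-2/3 0 0 0; 0 -2 0 0; 0 0 -1/3 0; 0 0 0 1]
M⁻¹ · (-9/8, 4/5, 3)ᵀ = (3/4, -8/5, -1)ᵀ

p = (3/4, -8/5, -1)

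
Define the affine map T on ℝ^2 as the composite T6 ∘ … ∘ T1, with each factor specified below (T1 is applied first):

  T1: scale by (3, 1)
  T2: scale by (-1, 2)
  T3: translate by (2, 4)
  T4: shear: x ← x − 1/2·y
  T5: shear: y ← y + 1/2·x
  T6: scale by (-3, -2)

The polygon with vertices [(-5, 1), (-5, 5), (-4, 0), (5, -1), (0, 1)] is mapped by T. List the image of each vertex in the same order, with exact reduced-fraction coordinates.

image vertices: (-42, -26), (-30, -38), (-36, -20), (42, 10), (3, -11)

T1 scale by (3, 1): (-5, 1) → (-15, 1); (-5, 5) → (-15, 5); (-4, 0) → (-12, 0); (5, -1) → (15, -1); (0, 1) → (0, 1)
T2 scale by (-1, 2): (-15, 1) → (15, 2); (-15, 5) → (15, 10); (-12, 0) → (12, 0); (15, -1) → (-15, -2); (0, 1) → (0, 2)
T3 translate by (2, 4): (15, 2) → (17, 6); (15, 10) → (17, 14); (12, 0) → (14, 4); (-15, -2) → (-13, 2); (0, 2) → (2, 6)
T4 shear: x ← x − 1/2·y: (17, 6) → (14, 6); (17, 14) → (10, 14); (14, 4) → (12, 4); (-13, 2) → (-14, 2); (2, 6) → (-1, 6)
T5 shear: y ← y + 1/2·x: (14, 6) → (14, 13); (10, 14) → (10, 19); (12, 4) → (12, 10); (-14, 2) → (-14, -5); (-1, 6) → (-1, 11/2)
T6 scale by (-3, -2): (14, 13) → (-42, -26); (10, 19) → (-30, -38); (12, 10) → (-36, -20); (-14, -5) → (42, 10); (-1, 11/2) → (3, -11)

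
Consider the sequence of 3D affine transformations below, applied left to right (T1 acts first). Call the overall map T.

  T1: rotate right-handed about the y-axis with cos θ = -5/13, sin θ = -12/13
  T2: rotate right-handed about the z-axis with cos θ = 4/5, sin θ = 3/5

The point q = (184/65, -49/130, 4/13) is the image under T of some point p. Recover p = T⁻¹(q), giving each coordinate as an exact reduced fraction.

T1 = [-5/13 0 -12/13 0; 0 1 0 0; 12/13 0 -5/13 0; 0 0 0 1]
T2·T1 = [-4/13 -3/5 -48/65 0; -3/13 4/5 -36/65 0; 12/13 0 -5/13 0; 0 0 0 1]
det M = 1; M⁻¹ = [-4/13 -3/13 12/13 0; -3/5 4/5 0 0; -48/65 -36/65 -5/13 0; 0 0 0 1]
M⁻¹ · (184/65, -49/130, 4/13)ᵀ = (-1/2, -2, -2)ᵀ

p = (-1/2, -2, -2)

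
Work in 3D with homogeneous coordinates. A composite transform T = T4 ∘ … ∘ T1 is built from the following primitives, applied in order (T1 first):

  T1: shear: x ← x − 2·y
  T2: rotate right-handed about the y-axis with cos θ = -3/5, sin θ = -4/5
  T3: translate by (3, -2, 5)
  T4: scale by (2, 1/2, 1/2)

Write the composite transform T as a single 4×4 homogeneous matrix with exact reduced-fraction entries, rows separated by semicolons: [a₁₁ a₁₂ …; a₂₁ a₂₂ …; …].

T = [-6/5 12/5 -8/5 6; 0 1/2 0 -1; 2/5 -4/5 -3/10 5/2; 0 0 0 1]

T1 = [1 -2 0 0; 0 1 0 0; 0 0 1 0; 0 0 0 1]
T2·T1 = [-3/5 6/5 -4/5 0; 0 1 0 0; 4/5 -8/5 -3/5 0; 0 0 0 1]
T3·…·T1 = [-3/5 6/5 -4/5 3; 0 1 0 -2; 4/5 -8/5 -3/5 5; 0 0 0 1]
T4·…·T1 = [-6/5 12/5 -8/5 6; 0 1/2 0 -1; 2/5 -4/5 -3/10 5/2; 0 0 0 1]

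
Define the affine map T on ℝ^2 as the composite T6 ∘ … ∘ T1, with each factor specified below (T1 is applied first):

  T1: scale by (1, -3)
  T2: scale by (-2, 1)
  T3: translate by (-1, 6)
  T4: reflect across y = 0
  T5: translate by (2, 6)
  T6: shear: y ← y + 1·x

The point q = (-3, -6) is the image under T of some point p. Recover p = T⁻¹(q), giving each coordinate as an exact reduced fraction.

T1 = [1 0 0; 0 -3 0; 0 0 1]
T2·T1 = [-2 0 0; 0 -3 0; 0 0 1]
T3·…·T1 = [-2 0 -1; 0 -3 6; 0 0 1]
T4·…·T1 = [-2 0 -1; 0 3 -6; 0 0 1]
T5·…·T1 = [-2 0 1; 0 3 0; 0 0 1]
T6·…·T1 = [-2 0 1; -2 3 1; 0 0 1]
det M = -6; M⁻¹ = [-1/2 0 1/2; -1/3 1/3 0; 0 0 1]
M⁻¹ · (-3, -6)ᵀ = (2, -1)ᵀ

p = (2, -1)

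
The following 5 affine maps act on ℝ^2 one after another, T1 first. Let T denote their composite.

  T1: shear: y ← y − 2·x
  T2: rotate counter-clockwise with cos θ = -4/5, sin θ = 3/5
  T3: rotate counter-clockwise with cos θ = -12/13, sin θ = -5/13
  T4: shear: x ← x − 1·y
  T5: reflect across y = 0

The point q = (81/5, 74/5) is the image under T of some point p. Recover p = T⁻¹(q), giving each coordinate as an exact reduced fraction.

T1 = [1 0 0; -2 1 0; 0 0 1]
T2·T1 = [2/5 -3/5 0; 11/5 -4/5 0; 0 0 1]
T3·…·T1 = [31/65 16/65 0; -142/65 63/65 0; 0 0 1]
T4·…·T1 = [173/65 -47/65 0; -142/65 63/65 0; 0 0 1]
T5·…·T1 = [173/65 -47/65 0; 142/65 -63/65 0; 0 0 1]
det M = -1; M⁻¹ = [63/65 -47/65 0; 142/65 -173/65 0; 0 0 1]
M⁻¹ · (81/5, 74/5)ᵀ = (5, -4)ᵀ

p = (5, -4)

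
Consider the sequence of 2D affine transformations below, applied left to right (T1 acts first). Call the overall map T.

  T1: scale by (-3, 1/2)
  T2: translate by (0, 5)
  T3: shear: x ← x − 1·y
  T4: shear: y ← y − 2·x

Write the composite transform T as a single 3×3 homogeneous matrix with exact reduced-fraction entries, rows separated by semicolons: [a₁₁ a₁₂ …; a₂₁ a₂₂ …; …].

T1 = [-3 0 0; 0 1/2 0; 0 0 1]
T2·T1 = [-3 0 0; 0 1/2 5; 0 0 1]
T3·…·T1 = [-3 -1/2 -5; 0 1/2 5; 0 0 1]
T4·…·T1 = [-3 -1/2 -5; 6 3/2 15; 0 0 1]

T = [-3 -1/2 -5; 6 3/2 15; 0 0 1]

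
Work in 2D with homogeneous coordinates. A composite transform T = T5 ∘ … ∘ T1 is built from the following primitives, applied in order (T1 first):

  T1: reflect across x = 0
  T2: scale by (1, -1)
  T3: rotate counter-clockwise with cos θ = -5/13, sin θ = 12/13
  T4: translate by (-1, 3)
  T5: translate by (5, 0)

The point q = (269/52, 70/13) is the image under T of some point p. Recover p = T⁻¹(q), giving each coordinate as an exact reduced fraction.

p = (-7/4, 2)

T1 = [-1 0 0; 0 1 0; 0 0 1]
T2·T1 = [-1 0 0; 0 -1 0; 0 0 1]
T3·…·T1 = [5/13 12/13 0; -12/13 5/13 0; 0 0 1]
T4·…·T1 = [5/13 12/13 -1; -12/13 5/13 3; 0 0 1]
T5·…·T1 = [5/13 12/13 4; -12/13 5/13 3; 0 0 1]
det M = 1; M⁻¹ = [5/13 -12/13 16/13; 12/13 5/13 -63/13; 0 0 1]
M⁻¹ · (269/52, 70/13)ᵀ = (-7/4, 2)ᵀ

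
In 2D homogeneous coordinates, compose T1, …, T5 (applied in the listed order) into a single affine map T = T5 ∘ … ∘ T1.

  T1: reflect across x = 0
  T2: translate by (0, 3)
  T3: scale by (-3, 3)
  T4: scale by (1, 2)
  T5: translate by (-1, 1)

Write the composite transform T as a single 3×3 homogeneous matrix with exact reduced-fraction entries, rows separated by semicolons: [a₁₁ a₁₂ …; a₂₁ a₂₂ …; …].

T1 = [-1 0 0; 0 1 0; 0 0 1]
T2·T1 = [-1 0 0; 0 1 3; 0 0 1]
T3·…·T1 = [3 0 0; 0 3 9; 0 0 1]
T4·…·T1 = [3 0 0; 0 6 18; 0 0 1]
T5·…·T1 = [3 0 -1; 0 6 19; 0 0 1]

T = [3 0 -1; 0 6 19; 0 0 1]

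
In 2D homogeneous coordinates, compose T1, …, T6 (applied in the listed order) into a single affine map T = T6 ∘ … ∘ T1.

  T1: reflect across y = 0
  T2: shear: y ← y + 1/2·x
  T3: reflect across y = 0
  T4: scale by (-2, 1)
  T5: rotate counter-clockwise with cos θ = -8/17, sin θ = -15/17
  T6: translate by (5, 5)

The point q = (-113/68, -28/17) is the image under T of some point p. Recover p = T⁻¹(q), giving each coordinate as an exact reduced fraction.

p = (-9/2, -5)

T1 = [1 0 0; 0 -1 0; 0 0 1]
T2·T1 = [1 0 0; 1/2 -1 0; 0 0 1]
T3·…·T1 = [1 0 0; -1/2 1 0; 0 0 1]
T4·…·T1 = [-2 0 0; -1/2 1 0; 0 0 1]
T5·…·T1 = [1/2 15/17 0; 2 -8/17 0; 0 0 1]
T6·…·T1 = [1/2 15/17 5; 2 -8/17 5; 0 0 1]
det M = -2; M⁻¹ = [4/17 15/34 -115/34; 1 -1/4 -15/4; 0 0 1]
M⁻¹ · (-113/68, -28/17)ᵀ = (-9/2, -5)ᵀ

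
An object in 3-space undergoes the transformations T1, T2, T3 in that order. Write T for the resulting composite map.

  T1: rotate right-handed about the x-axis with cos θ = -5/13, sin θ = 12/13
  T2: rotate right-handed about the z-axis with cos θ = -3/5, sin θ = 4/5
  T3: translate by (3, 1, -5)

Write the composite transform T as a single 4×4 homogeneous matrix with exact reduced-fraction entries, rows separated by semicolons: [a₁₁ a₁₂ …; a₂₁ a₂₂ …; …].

T = [-3/5 4/13 48/65 3; 4/5 3/13 36/65 1; 0 12/13 -5/13 -5; 0 0 0 1]

T1 = [1 0 0 0; 0 -5/13 -12/13 0; 0 12/13 -5/13 0; 0 0 0 1]
T2·T1 = [-3/5 4/13 48/65 0; 4/5 3/13 36/65 0; 0 12/13 -5/13 0; 0 0 0 1]
T3·…·T1 = [-3/5 4/13 48/65 3; 4/5 3/13 36/65 1; 0 12/13 -5/13 -5; 0 0 0 1]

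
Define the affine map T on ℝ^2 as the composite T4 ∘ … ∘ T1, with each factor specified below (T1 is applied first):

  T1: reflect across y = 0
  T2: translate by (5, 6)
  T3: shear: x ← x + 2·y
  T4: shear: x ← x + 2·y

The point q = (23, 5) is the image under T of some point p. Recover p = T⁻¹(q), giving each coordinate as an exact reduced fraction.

p = (-2, 1)

T1 = [1 0 0; 0 -1 0; 0 0 1]
T2·T1 = [1 0 5; 0 -1 6; 0 0 1]
T3·…·T1 = [1 -2 17; 0 -1 6; 0 0 1]
T4·…·T1 = [1 -4 29; 0 -1 6; 0 0 1]
det M = -1; M⁻¹ = [1 -4 -5; 0 -1 6; 0 0 1]
M⁻¹ · (23, 5)ᵀ = (-2, 1)ᵀ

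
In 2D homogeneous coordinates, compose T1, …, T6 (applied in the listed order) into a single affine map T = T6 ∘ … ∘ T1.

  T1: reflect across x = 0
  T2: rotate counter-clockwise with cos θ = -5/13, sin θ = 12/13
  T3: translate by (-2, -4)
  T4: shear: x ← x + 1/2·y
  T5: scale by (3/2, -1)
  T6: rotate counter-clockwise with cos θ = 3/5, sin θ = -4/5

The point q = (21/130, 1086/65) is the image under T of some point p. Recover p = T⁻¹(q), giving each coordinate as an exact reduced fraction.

p = (5, 4)

T1 = [-1 0 0; 0 1 0; 0 0 1]
T2·T1 = [5/13 -12/13 0; -12/13 -5/13 0; 0 0 1]
T3·…·T1 = [5/13 -12/13 -2; -12/13 -5/13 -4; 0 0 1]
T4·…·T1 = [-1/13 -29/26 -4; -12/13 -5/13 -4; 0 0 1]
T5·…·T1 = [-3/26 -87/52 -6; 12/13 5/13 4; 0 0 1]
T6·…·T1 = [87/130 -181/260 -2/5; 42/65 102/65 36/5; 0 0 1]
det M = 3/2; M⁻¹ = [68/65 181/390 -38/13; -28/65 29/65 -44/13; 0 0 1]
M⁻¹ · (21/130, 1086/65)ᵀ = (5, 4)ᵀ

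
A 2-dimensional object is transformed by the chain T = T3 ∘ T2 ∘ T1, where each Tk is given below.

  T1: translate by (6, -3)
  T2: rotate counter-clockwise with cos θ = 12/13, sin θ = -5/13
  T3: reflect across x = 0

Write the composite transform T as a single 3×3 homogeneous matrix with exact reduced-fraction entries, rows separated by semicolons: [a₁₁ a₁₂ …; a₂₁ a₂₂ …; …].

T = [-12/13 -5/13 -57/13; -5/13 12/13 -66/13; 0 0 1]

T1 = [1 0 6; 0 1 -3; 0 0 1]
T2·T1 = [12/13 5/13 57/13; -5/13 12/13 -66/13; 0 0 1]
T3·…·T1 = [-12/13 -5/13 -57/13; -5/13 12/13 -66/13; 0 0 1]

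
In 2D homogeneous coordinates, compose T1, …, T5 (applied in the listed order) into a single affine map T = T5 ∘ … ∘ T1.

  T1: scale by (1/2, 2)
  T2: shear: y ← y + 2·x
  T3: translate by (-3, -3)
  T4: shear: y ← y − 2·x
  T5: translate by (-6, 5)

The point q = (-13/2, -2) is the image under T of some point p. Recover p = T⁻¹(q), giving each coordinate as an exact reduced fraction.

p = (5, -5)

T1 = [1/2 0 0; 0 2 0; 0 0 1]
T2·T1 = [1/2 0 0; 1 2 0; 0 0 1]
T3·…·T1 = [1/2 0 -3; 1 2 -3; 0 0 1]
T4·…·T1 = [1/2 0 -3; 0 2 3; 0 0 1]
T5·…·T1 = [1/2 0 -9; 0 2 8; 0 0 1]
det M = 1; M⁻¹ = [2 0 18; 0 1/2 -4; 0 0 1]
M⁻¹ · (-13/2, -2)ᵀ = (5, -5)ᵀ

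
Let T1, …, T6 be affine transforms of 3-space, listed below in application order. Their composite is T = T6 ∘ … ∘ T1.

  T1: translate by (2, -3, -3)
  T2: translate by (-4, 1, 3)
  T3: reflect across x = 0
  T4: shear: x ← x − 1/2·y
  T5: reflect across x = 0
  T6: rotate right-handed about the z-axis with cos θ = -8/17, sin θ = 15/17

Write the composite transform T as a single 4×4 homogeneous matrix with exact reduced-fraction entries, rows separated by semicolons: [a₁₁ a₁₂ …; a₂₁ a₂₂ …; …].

T1 = [1 0 0 2; 0 1 0 -3; 0 0 1 -3; 0 0 0 1]
T2·T1 = [1 0 0 -2; 0 1 0 -2; 0 0 1 0; 0 0 0 1]
T3·…·T1 = [-1 0 0 2; 0 1 0 -2; 0 0 1 0; 0 0 0 1]
T4·…·T1 = [-1 -1/2 0 3; 0 1 0 -2; 0 0 1 0; 0 0 0 1]
T5·…·T1 = [1 1/2 0 -3; 0 1 0 -2; 0 0 1 0; 0 0 0 1]
T6·…·T1 = [-8/17 -19/17 0 54/17; 15/17 -1/34 0 -29/17; 0 0 1 0; 0 0 0 1]

T = [-8/17 -19/17 0 54/17; 15/17 -1/34 0 -29/17; 0 0 1 0; 0 0 0 1]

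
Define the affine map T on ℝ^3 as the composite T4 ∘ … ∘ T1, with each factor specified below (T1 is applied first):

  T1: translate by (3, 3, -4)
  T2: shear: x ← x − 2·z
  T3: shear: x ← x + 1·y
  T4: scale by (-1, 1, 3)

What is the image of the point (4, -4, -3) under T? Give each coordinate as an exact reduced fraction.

T1 translate by (3, 3, -4): (4, -4, -3) → (7, -1, -7)
T2 shear: x ← x − 2·z: (7, -1, -7) → (21, -1, -7)
T3 shear: x ← x + 1·y: (21, -1, -7) → (20, -1, -7)
T4 scale by (-1, 1, 3): (20, -1, -7) → (-20, -1, -21)

T(p) = (-20, -1, -21)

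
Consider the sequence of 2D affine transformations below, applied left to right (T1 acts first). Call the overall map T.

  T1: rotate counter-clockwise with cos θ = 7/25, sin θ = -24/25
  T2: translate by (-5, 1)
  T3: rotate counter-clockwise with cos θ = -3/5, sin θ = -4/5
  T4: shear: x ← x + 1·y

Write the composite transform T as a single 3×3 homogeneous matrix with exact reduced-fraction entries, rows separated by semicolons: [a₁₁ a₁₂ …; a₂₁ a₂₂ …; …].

T = [-73/125 -161/125 36/5; 44/125 -117/125 17/5; 0 0 1]

T1 = [7/25 24/25 0; -24/25 7/25 0; 0 0 1]
T2·T1 = [7/25 24/25 -5; -24/25 7/25 1; 0 0 1]
T3·…·T1 = [-117/125 -44/125 19/5; 44/125 -117/125 17/5; 0 0 1]
T4·…·T1 = [-73/125 -161/125 36/5; 44/125 -117/125 17/5; 0 0 1]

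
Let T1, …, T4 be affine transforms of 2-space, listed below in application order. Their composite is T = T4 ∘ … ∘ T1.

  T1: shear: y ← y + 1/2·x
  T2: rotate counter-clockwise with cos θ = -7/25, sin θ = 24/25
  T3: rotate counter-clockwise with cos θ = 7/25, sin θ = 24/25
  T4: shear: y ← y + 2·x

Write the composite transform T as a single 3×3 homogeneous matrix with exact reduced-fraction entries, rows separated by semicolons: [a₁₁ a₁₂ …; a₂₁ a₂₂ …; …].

T = [-1 0 0; -5/2 -1 0; 0 0 1]

T1 = [1 0 0; 1/2 1 0; 0 0 1]
T2·T1 = [-19/25 -24/25 0; 41/50 -7/25 0; 0 0 1]
T3·…·T1 = [-1 0 0; -1/2 -1 0; 0 0 1]
T4·…·T1 = [-1 0 0; -5/2 -1 0; 0 0 1]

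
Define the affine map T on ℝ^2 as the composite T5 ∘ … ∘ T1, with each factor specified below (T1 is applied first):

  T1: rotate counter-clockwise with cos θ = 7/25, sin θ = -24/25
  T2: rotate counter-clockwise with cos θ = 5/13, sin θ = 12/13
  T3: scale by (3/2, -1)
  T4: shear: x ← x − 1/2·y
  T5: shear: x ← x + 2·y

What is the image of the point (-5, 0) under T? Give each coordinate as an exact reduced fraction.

T1 rotate counter-clockwise with cos θ = 7/25, sin θ = -24/25: (-5, 0) → (-7/5, 24/5)
T2 rotate counter-clockwise with cos θ = 5/13, sin θ = 12/13: (-7/5, 24/5) → (-323/65, 36/65)
T3 scale by (3/2, -1): (-323/65, 36/65) → (-969/130, -36/65)
T4 shear: x ← x − 1/2·y: (-969/130, -36/65) → (-933/130, -36/65)
T5 shear: x ← x + 2·y: (-933/130, -36/65) → (-1077/130, -36/65)

T(p) = (-1077/130, -36/65)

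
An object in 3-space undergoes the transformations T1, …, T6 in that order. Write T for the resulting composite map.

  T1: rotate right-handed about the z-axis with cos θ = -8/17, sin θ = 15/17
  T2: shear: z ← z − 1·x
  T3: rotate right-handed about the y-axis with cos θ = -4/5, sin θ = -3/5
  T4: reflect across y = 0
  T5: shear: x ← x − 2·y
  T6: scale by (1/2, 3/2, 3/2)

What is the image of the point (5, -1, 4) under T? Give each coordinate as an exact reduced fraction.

T1 rotate right-handed about the z-axis with cos θ = -8/17, sin θ = 15/17: (5, -1, 4) → (-25/17, 83/17, 4)
T2 shear: z ← z − 1·x: (-25/17, 83/17, 4) → (-25/17, 83/17, 93/17)
T3 rotate right-handed about the y-axis with cos θ = -4/5, sin θ = -3/5: (-25/17, 83/17, 93/17) → (-179/85, 83/17, -447/85)
T4 reflect across y = 0: (-179/85, 83/17, -447/85) → (-179/85, -83/17, -447/85)
T5 shear: x ← x − 2·y: (-179/85, -83/17, -447/85) → (651/85, -83/17, -447/85)
T6 scale by (1/2, 3/2, 3/2): (651/85, -83/17, -447/85) → (651/170, -249/34, -1341/170)

T(p) = (651/170, -249/34, -1341/170)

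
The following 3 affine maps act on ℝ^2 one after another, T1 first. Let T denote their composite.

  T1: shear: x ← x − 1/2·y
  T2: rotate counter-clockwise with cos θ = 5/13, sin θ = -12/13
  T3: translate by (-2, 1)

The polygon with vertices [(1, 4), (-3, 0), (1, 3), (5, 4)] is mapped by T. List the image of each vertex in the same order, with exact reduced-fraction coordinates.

T1 shear: x ← x − 1/2·y: (1, 4) → (-1, 4); (-3, 0) → (-3, 0); (1, 3) → (-1/2, 3); (5, 4) → (3, 4)
T2 rotate counter-clockwise with cos θ = 5/13, sin θ = -12/13: (-1, 4) → (43/13, 32/13); (-3, 0) → (-15/13, 36/13); (-1/2, 3) → (67/26, 21/13); (3, 4) → (63/13, -16/13)
T3 translate by (-2, 1): (43/13, 32/13) → (17/13, 45/13); (-15/13, 36/13) → (-41/13, 49/13); (67/26, 21/13) → (15/26, 34/13); (63/13, -16/13) → (37/13, -3/13)

image vertices: (17/13, 45/13), (-41/13, 49/13), (15/26, 34/13), (37/13, -3/13)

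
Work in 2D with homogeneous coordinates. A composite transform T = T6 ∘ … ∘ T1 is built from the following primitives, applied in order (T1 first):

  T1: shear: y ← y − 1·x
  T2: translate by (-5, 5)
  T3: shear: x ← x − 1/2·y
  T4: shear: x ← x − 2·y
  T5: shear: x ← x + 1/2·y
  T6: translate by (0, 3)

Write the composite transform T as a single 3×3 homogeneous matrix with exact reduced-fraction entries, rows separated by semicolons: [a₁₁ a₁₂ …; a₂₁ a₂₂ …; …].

T = [3 -2 -15; -1 1 8; 0 0 1]

T1 = [1 0 0; -1 1 0; 0 0 1]
T2·T1 = [1 0 -5; -1 1 5; 0 0 1]
T3·…·T1 = [3/2 -1/2 -15/2; -1 1 5; 0 0 1]
T4·…·T1 = [7/2 -5/2 -35/2; -1 1 5; 0 0 1]
T5·…·T1 = [3 -2 -15; -1 1 5; 0 0 1]
T6·…·T1 = [3 -2 -15; -1 1 8; 0 0 1]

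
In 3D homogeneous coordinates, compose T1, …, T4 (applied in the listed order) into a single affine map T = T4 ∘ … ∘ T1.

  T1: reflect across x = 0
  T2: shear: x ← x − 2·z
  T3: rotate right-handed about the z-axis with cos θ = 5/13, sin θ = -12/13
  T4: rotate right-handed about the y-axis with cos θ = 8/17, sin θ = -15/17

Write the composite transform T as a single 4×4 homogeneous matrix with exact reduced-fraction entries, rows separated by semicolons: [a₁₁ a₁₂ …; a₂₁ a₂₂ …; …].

T1 = [-1 0 0 0; 0 1 0 0; 0 0 1 0; 0 0 0 1]
T2·T1 = [-1 0 -2 0; 0 1 0 0; 0 0 1 0; 0 0 0 1]
T3·…·T1 = [-5/13 12/13 -10/13 0; 12/13 5/13 24/13 0; 0 0 1 0; 0 0 0 1]
T4·…·T1 = [-40/221 96/221 -275/221 0; 12/13 5/13 24/13 0; -75/221 180/221 -46/221 0; 0 0 0 1]

T = [-40/221 96/221 -275/221 0; 12/13 5/13 24/13 0; -75/221 180/221 -46/221 0; 0 0 0 1]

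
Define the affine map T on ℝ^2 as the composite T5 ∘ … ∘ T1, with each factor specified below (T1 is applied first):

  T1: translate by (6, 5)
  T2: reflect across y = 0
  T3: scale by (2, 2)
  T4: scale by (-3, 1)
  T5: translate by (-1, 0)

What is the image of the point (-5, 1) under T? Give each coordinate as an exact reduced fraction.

T(p) = (-7, -12)

T1 translate by (6, 5): (-5, 1) → (1, 6)
T2 reflect across y = 0: (1, 6) → (1, -6)
T3 scale by (2, 2): (1, -6) → (2, -12)
T4 scale by (-3, 1): (2, -12) → (-6, -12)
T5 translate by (-1, 0): (-6, -12) → (-7, -12)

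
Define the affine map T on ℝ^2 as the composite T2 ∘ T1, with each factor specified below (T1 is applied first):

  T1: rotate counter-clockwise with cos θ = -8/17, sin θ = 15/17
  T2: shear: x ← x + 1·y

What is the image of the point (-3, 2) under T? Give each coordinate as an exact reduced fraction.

T1 rotate counter-clockwise with cos θ = -8/17, sin θ = 15/17: (-3, 2) → (-6/17, -61/17)
T2 shear: x ← x + 1·y: (-6/17, -61/17) → (-67/17, -61/17)

T(p) = (-67/17, -61/17)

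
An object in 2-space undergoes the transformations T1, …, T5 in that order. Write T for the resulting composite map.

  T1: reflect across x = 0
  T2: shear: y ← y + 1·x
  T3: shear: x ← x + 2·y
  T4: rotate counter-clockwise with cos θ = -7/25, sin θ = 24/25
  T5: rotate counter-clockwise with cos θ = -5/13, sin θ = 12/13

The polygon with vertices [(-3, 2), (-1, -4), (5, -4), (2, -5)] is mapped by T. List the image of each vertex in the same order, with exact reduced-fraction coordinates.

T1 reflect across x = 0: (-3, 2) → (3, 2); (-1, -4) → (1, -4); (5, -4) → (-5, -4); (2, -5) → (-2, -5)
T2 shear: y ← y + 1·x: (3, 2) → (3, 5); (1, -4) → (1, -3); (-5, -4) → (-5, -9); (-2, -5) → (-2, -7)
T3 shear: x ← x + 2·y: (3, 5) → (13, 5); (1, -3) → (-5, -3); (-5, -9) → (-23, -9); (-2, -7) → (-16, -7)
T4 rotate counter-clockwise with cos θ = -7/25, sin θ = 24/25: (13, 5) → (-211/25, 277/25); (-5, -3) → (107/25, -99/25); (-23, -9) → (377/25, -489/25); (-16, -7) → (56/5, -67/5)
T5 rotate counter-clockwise with cos θ = -5/13, sin θ = 12/13: (-211/25, 277/25) → (-2269/325, -3917/325); (107/25, -99/25) → (653/325, 1779/325); (377/25, -489/25) → (3983/325, 6969/325); (56/5, -67/5) → (524/65, 1007/65)

image vertices: (-2269/325, -3917/325), (653/325, 1779/325), (3983/325, 6969/325), (524/65, 1007/65)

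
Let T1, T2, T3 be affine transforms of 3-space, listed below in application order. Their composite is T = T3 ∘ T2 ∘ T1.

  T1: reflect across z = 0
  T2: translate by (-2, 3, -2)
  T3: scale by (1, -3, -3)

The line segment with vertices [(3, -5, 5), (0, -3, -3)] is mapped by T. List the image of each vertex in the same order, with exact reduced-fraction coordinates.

T1 reflect across z = 0: (3, -5, 5) → (3, -5, -5); (0, -3, -3) → (0, -3, 3)
T2 translate by (-2, 3, -2): (3, -5, -5) → (1, -2, -7); (0, -3, 3) → (-2, 0, 1)
T3 scale by (1, -3, -3): (1, -2, -7) → (1, 6, 21); (-2, 0, 1) → (-2, 0, -3)

image vertices: (1, 6, 21), (-2, 0, -3)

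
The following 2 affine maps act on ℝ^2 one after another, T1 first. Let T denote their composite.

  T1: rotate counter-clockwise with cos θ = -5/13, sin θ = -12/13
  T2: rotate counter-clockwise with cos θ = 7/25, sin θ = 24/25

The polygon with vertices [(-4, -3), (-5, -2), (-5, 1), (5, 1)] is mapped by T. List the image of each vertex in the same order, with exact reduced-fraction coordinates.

image vertices: (-1624/325, 57/325), (-1673/325, 514/325), (-1061/325, 1273/325), (113/25, -59/25)

T1 rotate counter-clockwise with cos θ = -5/13, sin θ = -12/13: (-4, -3) → (-16/13, 63/13); (-5, -2) → (1/13, 70/13); (-5, 1) → (37/13, 55/13); (5, 1) → (-1, -5)
T2 rotate counter-clockwise with cos θ = 7/25, sin θ = 24/25: (-16/13, 63/13) → (-1624/325, 57/325); (1/13, 70/13) → (-1673/325, 514/325); (37/13, 55/13) → (-1061/325, 1273/325); (-1, -5) → (113/25, -59/25)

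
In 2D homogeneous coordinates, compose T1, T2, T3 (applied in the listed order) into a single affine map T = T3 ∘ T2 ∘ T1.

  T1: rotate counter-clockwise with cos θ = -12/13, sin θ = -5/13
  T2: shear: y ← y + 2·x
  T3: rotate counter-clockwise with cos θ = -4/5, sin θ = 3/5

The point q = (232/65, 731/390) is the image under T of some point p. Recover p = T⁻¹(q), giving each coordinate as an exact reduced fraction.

T1 = [-12/13 5/13 0; -5/13 -12/13 0; 0 0 1]
T2·T1 = [-12/13 5/13 0; -29/13 -2/13 0; 0 0 1]
T3·…·T1 = [27/13 -14/65 0; 16/13 23/65 0; 0 0 1]
det M = 1; M⁻¹ = [23/65 14/65 0; -16/13 27/13 0; 0 0 1]
M⁻¹ · (232/65, 731/390)ᵀ = (5/3, -1/2)ᵀ

p = (5/3, -1/2)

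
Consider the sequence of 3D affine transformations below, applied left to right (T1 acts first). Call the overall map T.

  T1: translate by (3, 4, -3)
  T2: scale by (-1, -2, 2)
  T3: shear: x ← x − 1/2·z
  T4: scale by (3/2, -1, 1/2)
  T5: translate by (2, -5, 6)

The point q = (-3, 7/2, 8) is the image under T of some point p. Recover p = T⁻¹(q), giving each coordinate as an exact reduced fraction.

p = (-5/3, 1/4, 5)

T1 = [1 0 0 3; 0 1 0 4; 0 0 1 -3; 0 0 0 1]
T2·T1 = [-1 0 0 -3; 0 -2 0 -8; 0 0 2 -6; 0 0 0 1]
T3·…·T1 = [-1 0 -1 0; 0 -2 0 -8; 0 0 2 -6; 0 0 0 1]
T4·…·T1 = [-3/2 0 -3/2 0; 0 2 0 8; 0 0 1 -3; 0 0 0 1]
T5·…·T1 = [-3/2 0 -3/2 2; 0 2 0 3; 0 0 1 3; 0 0 0 1]
det M = -3; M⁻¹ = [-2/3 0 -1 13/3; 0 1/2 0 -3/2; 0 0 1 -3; 0 0 0 1]
M⁻¹ · (-3, 7/2, 8)ᵀ = (-5/3, 1/4, 5)ᵀ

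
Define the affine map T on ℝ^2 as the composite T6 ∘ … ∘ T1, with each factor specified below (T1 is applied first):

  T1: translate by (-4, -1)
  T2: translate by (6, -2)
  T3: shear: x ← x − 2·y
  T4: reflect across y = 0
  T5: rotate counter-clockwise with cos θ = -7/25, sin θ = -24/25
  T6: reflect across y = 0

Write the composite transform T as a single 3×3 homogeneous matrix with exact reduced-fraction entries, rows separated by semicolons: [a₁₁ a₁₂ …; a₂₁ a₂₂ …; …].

T = [-7/25 -2/5 16/25; 24/25 -11/5 213/25; 0 0 1]

T1 = [1 0 -4; 0 1 -1; 0 0 1]
T2·T1 = [1 0 2; 0 1 -3; 0 0 1]
T3·…·T1 = [1 -2 8; 0 1 -3; 0 0 1]
T4·…·T1 = [1 -2 8; 0 -1 3; 0 0 1]
T5·…·T1 = [-7/25 -2/5 16/25; -24/25 11/5 -213/25; 0 0 1]
T6·…·T1 = [-7/25 -2/5 16/25; 24/25 -11/5 213/25; 0 0 1]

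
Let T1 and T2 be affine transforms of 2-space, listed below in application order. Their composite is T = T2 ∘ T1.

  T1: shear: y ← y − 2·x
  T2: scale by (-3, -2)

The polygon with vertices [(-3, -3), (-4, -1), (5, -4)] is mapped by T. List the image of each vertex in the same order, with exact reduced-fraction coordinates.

image vertices: (9, -6), (12, -14), (-15, 28)

T1 shear: y ← y − 2·x: (-3, -3) → (-3, 3); (-4, -1) → (-4, 7); (5, -4) → (5, -14)
T2 scale by (-3, -2): (-3, 3) → (9, -6); (-4, 7) → (12, -14); (5, -14) → (-15, 28)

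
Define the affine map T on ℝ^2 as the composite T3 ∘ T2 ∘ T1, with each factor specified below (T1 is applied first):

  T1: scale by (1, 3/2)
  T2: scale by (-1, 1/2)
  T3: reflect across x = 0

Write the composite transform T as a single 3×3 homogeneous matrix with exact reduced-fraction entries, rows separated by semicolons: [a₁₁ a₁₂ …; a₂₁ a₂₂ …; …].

T1 = [1 0 0; 0 3/2 0; 0 0 1]
T2·T1 = [-1 0 0; 0 3/4 0; 0 0 1]
T3·…·T1 = [1 0 0; 0 3/4 0; 0 0 1]

T = [1 0 0; 0 3/4 0; 0 0 1]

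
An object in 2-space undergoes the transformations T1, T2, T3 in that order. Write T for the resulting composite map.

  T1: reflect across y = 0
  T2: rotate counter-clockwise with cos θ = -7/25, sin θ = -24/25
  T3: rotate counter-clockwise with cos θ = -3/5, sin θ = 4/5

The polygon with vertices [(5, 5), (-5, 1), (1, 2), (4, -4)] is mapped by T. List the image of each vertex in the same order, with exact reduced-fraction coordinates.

T1 reflect across y = 0: (5, 5) → (5, -5); (-5, 1) → (-5, -1); (1, 2) → (1, -2); (4, -4) → (4, 4)
T2 rotate counter-clockwise with cos θ = -7/25, sin θ = -24/25: (5, -5) → (-31/5, -17/5); (-5, -1) → (11/25, 127/25); (1, -2) → (-11/5, -2/5); (4, 4) → (68/25, -124/25)
T3 rotate counter-clockwise with cos θ = -3/5, sin θ = 4/5: (-31/5, -17/5) → (161/25, -73/25); (11/25, 127/25) → (-541/125, -337/125); (-11/5, -2/5) → (41/25, -38/25); (68/25, -124/25) → (292/125, 644/125)

image vertices: (161/25, -73/25), (-541/125, -337/125), (41/25, -38/25), (292/125, 644/125)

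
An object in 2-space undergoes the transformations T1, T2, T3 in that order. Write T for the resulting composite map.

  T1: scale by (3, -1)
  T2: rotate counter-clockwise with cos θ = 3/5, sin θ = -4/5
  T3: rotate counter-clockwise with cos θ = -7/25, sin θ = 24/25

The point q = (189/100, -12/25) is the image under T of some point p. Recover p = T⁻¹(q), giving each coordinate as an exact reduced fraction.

p = (1/4, 9/5)

T1 = [3 0 0; 0 -1 0; 0 0 1]
T2·T1 = [9/5 -4/5 0; -12/5 -3/5 0; 0 0 1]
T3·…·T1 = [9/5 4/5 0; 12/5 -3/5 0; 0 0 1]
det M = -3; M⁻¹ = [1/5 4/15 0; 4/5 -3/5 0; 0 0 1]
M⁻¹ · (189/100, -12/25)ᵀ = (1/4, 9/5)ᵀ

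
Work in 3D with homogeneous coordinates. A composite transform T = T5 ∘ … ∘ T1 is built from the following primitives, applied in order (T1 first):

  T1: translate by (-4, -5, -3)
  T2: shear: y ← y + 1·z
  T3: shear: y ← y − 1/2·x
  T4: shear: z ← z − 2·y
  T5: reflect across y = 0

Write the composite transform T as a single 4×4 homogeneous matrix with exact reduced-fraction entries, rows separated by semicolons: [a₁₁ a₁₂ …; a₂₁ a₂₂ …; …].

T1 = [1 0 0 -4; 0 1 0 -5; 0 0 1 -3; 0 0 0 1]
T2·T1 = [1 0 0 -4; 0 1 1 -8; 0 0 1 -3; 0 0 0 1]
T3·…·T1 = [1 0 0 -4; -1/2 1 1 -6; 0 0 1 -3; 0 0 0 1]
T4·…·T1 = [1 0 0 -4; -1/2 1 1 -6; 1 -2 -1 9; 0 0 0 1]
T5·…·T1 = [1 0 0 -4; 1/2 -1 -1 6; 1 -2 -1 9; 0 0 0 1]

T = [1 0 0 -4; 1/2 -1 -1 6; 1 -2 -1 9; 0 0 0 1]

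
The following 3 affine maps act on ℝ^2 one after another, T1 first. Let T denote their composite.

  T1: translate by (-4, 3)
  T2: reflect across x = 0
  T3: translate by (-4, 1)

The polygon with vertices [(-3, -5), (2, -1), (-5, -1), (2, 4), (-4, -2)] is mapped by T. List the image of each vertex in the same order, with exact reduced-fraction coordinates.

image vertices: (3, -1), (-2, 3), (5, 3), (-2, 8), (4, 2)

T1 translate by (-4, 3): (-3, -5) → (-7, -2); (2, -1) → (-2, 2); (-5, -1) → (-9, 2); (2, 4) → (-2, 7); (-4, -2) → (-8, 1)
T2 reflect across x = 0: (-7, -2) → (7, -2); (-2, 2) → (2, 2); (-9, 2) → (9, 2); (-2, 7) → (2, 7); (-8, 1) → (8, 1)
T3 translate by (-4, 1): (7, -2) → (3, -1); (2, 2) → (-2, 3); (9, 2) → (5, 3); (2, 7) → (-2, 8); (8, 1) → (4, 2)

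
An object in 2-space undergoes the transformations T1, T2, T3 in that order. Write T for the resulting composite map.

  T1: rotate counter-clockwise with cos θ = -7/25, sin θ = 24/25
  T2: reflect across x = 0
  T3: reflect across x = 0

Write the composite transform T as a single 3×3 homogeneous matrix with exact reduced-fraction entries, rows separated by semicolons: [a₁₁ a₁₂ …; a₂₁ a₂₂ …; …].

T = [-7/25 -24/25 0; 24/25 -7/25 0; 0 0 1]

T1 = [-7/25 -24/25 0; 24/25 -7/25 0; 0 0 1]
T2·T1 = [7/25 24/25 0; 24/25 -7/25 0; 0 0 1]
T3·…·T1 = [-7/25 -24/25 0; 24/25 -7/25 0; 0 0 1]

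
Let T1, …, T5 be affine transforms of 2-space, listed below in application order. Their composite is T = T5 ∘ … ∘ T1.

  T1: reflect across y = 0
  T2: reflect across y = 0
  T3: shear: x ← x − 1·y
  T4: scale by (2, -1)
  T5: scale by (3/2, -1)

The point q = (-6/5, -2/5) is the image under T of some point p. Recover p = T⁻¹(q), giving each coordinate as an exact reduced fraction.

p = (-4/5, -2/5)

T1 = [1 0 0; 0 -1 0; 0 0 1]
T2·T1 = [1 0 0; 0 1 0; 0 0 1]
T3·…·T1 = [1 -1 0; 0 1 0; 0 0 1]
T4·…·T1 = [2 -2 0; 0 -1 0; 0 0 1]
T5·…·T1 = [3 -3 0; 0 1 0; 0 0 1]
det M = 3; M⁻¹ = [1/3 1 0; 0 1 0; 0 0 1]
M⁻¹ · (-6/5, -2/5)ᵀ = (-4/5, -2/5)ᵀ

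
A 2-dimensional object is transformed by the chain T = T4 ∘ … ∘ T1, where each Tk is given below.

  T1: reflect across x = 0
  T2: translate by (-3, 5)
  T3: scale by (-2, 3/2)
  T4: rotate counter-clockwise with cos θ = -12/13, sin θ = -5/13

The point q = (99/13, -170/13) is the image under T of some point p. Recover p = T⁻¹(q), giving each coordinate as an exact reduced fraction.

T1 = [-1 0 0; 0 1 0; 0 0 1]
T2·T1 = [-1 0 -3; 0 1 5; 0 0 1]
T3·…·T1 = [2 0 6; 0 3/2 15/2; 0 0 1]
T4·…·T1 = [-24/13 15/26 -69/26; -10/13 -18/13 -120/13; 0 0 1]
det M = 3; M⁻¹ = [-6/13 -5/26 -3; 10/39 -8/13 -5; 0 0 1]
M⁻¹ · (99/13, -170/13)ᵀ = (-4, 5)ᵀ

p = (-4, 5)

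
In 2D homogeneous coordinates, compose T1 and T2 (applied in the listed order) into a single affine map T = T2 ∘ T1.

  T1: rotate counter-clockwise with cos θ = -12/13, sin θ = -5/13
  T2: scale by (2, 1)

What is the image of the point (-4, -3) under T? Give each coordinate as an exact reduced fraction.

T1 rotate counter-clockwise with cos θ = -12/13, sin θ = -5/13: (-4, -3) → (33/13, 56/13)
T2 scale by (2, 1): (33/13, 56/13) → (66/13, 56/13)

T(p) = (66/13, 56/13)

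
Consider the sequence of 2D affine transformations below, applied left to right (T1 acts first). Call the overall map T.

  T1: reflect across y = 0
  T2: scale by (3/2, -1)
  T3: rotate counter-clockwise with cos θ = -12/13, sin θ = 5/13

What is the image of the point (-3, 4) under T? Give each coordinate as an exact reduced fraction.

T(p) = (34/13, -141/26)

T1 reflect across y = 0: (-3, 4) → (-3, -4)
T2 scale by (3/2, -1): (-3, -4) → (-9/2, 4)
T3 rotate counter-clockwise with cos θ = -12/13, sin θ = 5/13: (-9/2, 4) → (34/13, -141/26)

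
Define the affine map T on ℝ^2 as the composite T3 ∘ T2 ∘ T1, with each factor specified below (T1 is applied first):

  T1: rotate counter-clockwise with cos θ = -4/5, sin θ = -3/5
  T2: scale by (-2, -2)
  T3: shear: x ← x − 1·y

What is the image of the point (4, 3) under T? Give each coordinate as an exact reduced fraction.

T1 rotate counter-clockwise with cos θ = -4/5, sin θ = -3/5: (4, 3) → (-7/5, -24/5)
T2 scale by (-2, -2): (-7/5, -24/5) → (14/5, 48/5)
T3 shear: x ← x − 1·y: (14/5, 48/5) → (-34/5, 48/5)

T(p) = (-34/5, 48/5)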